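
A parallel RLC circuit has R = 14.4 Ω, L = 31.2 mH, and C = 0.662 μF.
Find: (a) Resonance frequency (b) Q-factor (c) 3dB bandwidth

Step 1 — Resonance: ω₀ = 1/√(LC) = 1/√(0.0312·6.62e-07) = 6958 rad/s.
Step 2 — f₀ = ω₀/(2π) = 1107 Hz.
Step 3 — Parallel Q: Q = R/(ω₀L) = 14.4/(6958·0.0312) = 0.06633.
Step 4 — Bandwidth: Δω = ω₀/Q = 1.049e+05 rad/s; BW = Δω/(2π) = 1.67e+04 Hz.

(a) f₀ = 1107 Hz  (b) Q = 0.06633  (c) BW = 1.67e+04 Hz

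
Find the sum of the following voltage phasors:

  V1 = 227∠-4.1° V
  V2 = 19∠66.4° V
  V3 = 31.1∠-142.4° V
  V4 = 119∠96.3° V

Step 1 — Convert each phasor to rectangular form:
  V1 = 227·(cos(-4.1°) + j·sin(-4.1°)) = 226.4 - j16.23 V
  V2 = 19·(cos(66.4°) + j·sin(66.4°)) = 7.607 + j17.41 V
  V3 = 31.1·(cos(-142.4°) + j·sin(-142.4°)) = -24.64 - j18.98 V
  V4 = 119·(cos(96.3°) + j·sin(96.3°)) = -13.06 + j118.3 V
Step 2 — Sum components: V_total = 196.3 + j100.5 V.
Step 3 — Convert to polar: |V_total| = 220.5 V, ∠V_total = 27.1°.

V_total = 220.5∠27.1° V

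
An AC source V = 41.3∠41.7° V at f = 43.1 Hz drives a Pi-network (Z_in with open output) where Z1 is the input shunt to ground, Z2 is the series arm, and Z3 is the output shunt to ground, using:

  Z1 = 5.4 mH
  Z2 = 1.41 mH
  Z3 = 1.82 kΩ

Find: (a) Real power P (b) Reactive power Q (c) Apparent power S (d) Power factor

Step 1 — Angular frequency: ω = 2π·f = 2π·43.1 = 270.8 rad/s.
Step 2 — Component impedances:
  Z1: Z = jωL = j·270.8·0.0054 = 0 + j1.462 Ω
  Z2: Z = jωL = j·270.8·0.00141 = 0 + j0.3818 Ω
  Z3: Z = R = 1820 Ω
Step 3 — With open output, the series arm Z2 and the output shunt Z3 appear in series to ground: Z2 + Z3 = 1820 + j0.3818 Ω.
Step 4 — Parallel with input shunt Z1: Z_in = Z1 || (Z2 + Z3) = 0.001175 + j1.462 Ω = 1.462∠90.0° Ω.
Step 5 — Source phasor: V = 41.3∠41.7° V = 30.84 + j27.47 V.
Step 6 — Current: I = V / Z = 18.8 - j21.07 A = 28.24∠-48.3° A.
Step 7 — Complex power: S = V·I* = 0.9372 + j1166 VA.
Step 8 — Real power: P = Re(S) = 0.9372 W.
Step 9 — Reactive power: Q = Im(S) = 1166 VAR.
Step 10 — Apparent power: |S| = 1166 VA.
Step 11 — Power factor: PF = P/|S| = 0.0008035 (lagging).

(a) P = 0.9372 W  (b) Q = 1166 VAR  (c) S = 1166 VA  (d) PF = 0.0008035 (lagging)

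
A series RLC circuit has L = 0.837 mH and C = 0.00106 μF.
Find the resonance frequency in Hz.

Step 1 — Resonance condition Im(Z)=0 gives ω₀ = 1/√(LC).
Step 2 — ω₀ = 1/√(0.000837·1.06e-09) = 1.062e+06 rad/s.
Step 3 — f₀ = ω₀/(2π) = 1.69e+05 Hz.

f₀ = 1.69e+05 Hz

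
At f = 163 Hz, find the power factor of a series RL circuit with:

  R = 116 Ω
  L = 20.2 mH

Step 1 — Angular frequency: ω = 2π·f = 2π·163 = 1024 rad/s.
Step 2 — Component impedances:
  R: Z = R = 116 Ω
  L: Z = jωL = j·1024·0.0202 = 0 + j20.69 Ω
Step 3 — Series combination: Z_total = R + L = 116 + j20.69 Ω = 117.8∠10.1° Ω.
Step 4 — Power factor: PF = cos(φ) = Re(Z)/|Z| = 116/117.83 = 0.9845.
Step 5 — Type: Im(Z) = 20.69 ⇒ lagging (phase φ = 10.1°).

PF = 0.9845 (lagging, φ = 10.1°)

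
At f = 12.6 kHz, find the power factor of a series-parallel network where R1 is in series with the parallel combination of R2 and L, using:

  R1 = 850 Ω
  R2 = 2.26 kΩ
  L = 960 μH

Step 1 — Angular frequency: ω = 2π·f = 2π·1.26e+04 = 7.917e+04 rad/s.
Step 2 — Component impedances:
  R1: Z = R = 850 Ω
  R2: Z = R = 2260 Ω
  L: Z = jωL = j·7.917e+04·0.00096 = 0 + j76 Ω
Step 3 — Parallel branch: R2 || L = 1/(1/R2 + 1/L) = 2.553 + j75.92 Ω.
Step 4 — Series with R1: Z_total = R1 + (R2 || L) = 852.6 + j75.92 Ω = 855.9∠5.1° Ω.
Step 5 — Power factor: PF = cos(φ) = Re(Z)/|Z| = 852.6/855.9 = 0.9961.
Step 6 — Type: Im(Z) = 75.92 ⇒ lagging (phase φ = 5.1°).

PF = 0.9961 (lagging, φ = 5.1°)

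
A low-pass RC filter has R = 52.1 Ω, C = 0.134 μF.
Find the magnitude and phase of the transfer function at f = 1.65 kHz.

Step 1 — Angular frequency: ω = 2π·1650 = 1.037e+04 rad/s.
Step 2 — Transfer function: H(jω) = 1/(1 + jωRC).
Step 3 — Denominator: 1 + jωRC = 1 + j·1.037e+04·52.1·1.34e-07 = 1 + j0.07238.
Step 4 — H = 0.9948 - j0.072.
Step 5 — Magnitude: |H| = 0.9974 (-0.0 dB); phase: φ = -4.1°.

|H| = 0.9974 (-0.0 dB), φ = -4.1°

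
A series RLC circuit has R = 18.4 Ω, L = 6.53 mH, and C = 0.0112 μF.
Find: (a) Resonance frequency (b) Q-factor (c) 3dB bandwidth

Step 1 — Resonance condition Im(Z)=0 gives ω₀ = 1/√(LC).
Step 2 — ω₀ = 1/√(0.00653·1.12e-08) = 1.169e+05 rad/s.
Step 3 — f₀ = ω₀/(2π) = 1.861e+04 Hz.
Step 4 — Series Q: Q = ω₀L/R = 1.169e+05·0.00653/18.4 = 41.5.
Step 5 — 3dB bandwidth: Δω = ω₀/Q = 2818 rad/s; BW = Δω/(2π) = 448.5 Hz.

(a) f₀ = 1.861e+04 Hz  (b) Q = 41.5  (c) BW = 448.5 Hz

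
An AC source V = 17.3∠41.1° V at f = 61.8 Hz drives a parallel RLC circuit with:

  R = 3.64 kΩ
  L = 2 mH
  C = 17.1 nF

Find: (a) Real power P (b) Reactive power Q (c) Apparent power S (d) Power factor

Step 1 — Angular frequency: ω = 2π·f = 2π·61.8 = 388.3 rad/s.
Step 2 — Component impedances:
  R: Z = R = 3640 Ω
  L: Z = jωL = j·388.3·0.002 = 0 + j0.7766 Ω
  C: Z = 1/(jωC) = -j/(ω·C) = 0 - j1.506e+05 Ω
Step 3 — Parallel combination: 1/Z_total = 1/R + 1/L + 1/C; Z_total = 0.0001657 + j0.7766 Ω = 0.7766∠90.0° Ω.
Step 4 — Source phasor: V = 17.3∠41.1° V = 13.04 + j11.37 V.
Step 5 — Current: I = V / Z = 14.65 - j16.78 A = 22.28∠-48.9° A.
Step 6 — Complex power: S = V·I* = 0.08222 + j385.4 VA.
Step 7 — Real power: P = Re(S) = 0.08222 W.
Step 8 — Reactive power: Q = Im(S) = 385.4 VAR.
Step 9 — Apparent power: |S| = 385.4 VA.
Step 10 — Power factor: PF = P/|S| = 0.0002134 (lagging).

(a) P = 0.08222 W  (b) Q = 385.4 VAR  (c) S = 385.4 VA  (d) PF = 0.0002134 (lagging)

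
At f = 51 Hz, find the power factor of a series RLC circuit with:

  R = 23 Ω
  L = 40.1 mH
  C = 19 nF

Step 1 — Angular frequency: ω = 2π·f = 2π·51 = 320.4 rad/s.
Step 2 — Component impedances:
  R: Z = R = 23 Ω
  L: Z = jωL = j·320.4·0.0401 = 0 + j12.85 Ω
  C: Z = 1/(jωC) = -j/(ω·C) = 0 - j1.642e+05 Ω
Step 3 — Series combination: Z_total = R + L + C = 23 - j1.642e+05 Ω = 1.642e+05∠-90.0° Ω.
Step 4 — Power factor: PF = cos(φ) = Re(Z)/|Z| = 23/1.6423e+05 = 0.00014.
Step 5 — Type: Im(Z) = -1.642e+05 ⇒ leading (phase φ = -90.0°).

PF = 0.00014 (leading, φ = -90.0°)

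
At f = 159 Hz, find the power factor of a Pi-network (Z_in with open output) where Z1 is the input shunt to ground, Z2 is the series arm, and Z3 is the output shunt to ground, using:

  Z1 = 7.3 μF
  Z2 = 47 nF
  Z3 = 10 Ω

Step 1 — Angular frequency: ω = 2π·f = 2π·159 = 999 rad/s.
Step 2 — Component impedances:
  Z1: Z = 1/(jωC) = -j/(ω·C) = 0 - j137.1 Ω
  Z2: Z = 1/(jωC) = -j/(ω·C) = 0 - j2.13e+04 Ω
  Z3: Z = R = 10 Ω
Step 3 — With open output, the series arm Z2 and the output shunt Z3 appear in series to ground: Z2 + Z3 = 10 - j2.13e+04 Ω.
Step 4 — Parallel with input shunt Z1: Z_in = Z1 || (Z2 + Z3) = 0.0004092 - j136.2 Ω = 136.2∠-90.0° Ω.
Step 5 — Power factor: PF = cos(φ) = Re(Z)/|Z| = 0.0004092/136.2 = 3.004e-06.
Step 6 — Type: Im(Z) = -136.2 ⇒ leading (phase φ = -90.0°).

PF = 3.004e-06 (leading, φ = -90.0°)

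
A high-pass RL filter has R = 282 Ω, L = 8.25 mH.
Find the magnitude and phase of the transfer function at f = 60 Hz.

Step 1 — Angular frequency: ω = 2π·60 = 377 rad/s.
Step 2 — Transfer function: H(jω) = jωL/(R + jωL).
Step 3 — Numerator jωL = j·3.11; denominator R + jωL = 282 + j3.11.
Step 4 — H = 0.0001216 + j0.01103.
Step 5 — Magnitude: |H| = 0.01103 (-39.1 dB); phase: φ = 89.4°.

|H| = 0.01103 (-39.1 dB), φ = 89.4°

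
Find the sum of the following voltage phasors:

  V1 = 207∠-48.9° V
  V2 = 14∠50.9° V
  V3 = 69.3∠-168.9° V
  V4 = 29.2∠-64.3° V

Step 1 — Convert each phasor to rectangular form:
  V1 = 207·(cos(-48.9°) + j·sin(-48.9°)) = 136.1 - j156 V
  V2 = 14·(cos(50.9°) + j·sin(50.9°)) = 8.829 + j10.86 V
  V3 = 69.3·(cos(-168.9°) + j·sin(-168.9°)) = -68 - j13.34 V
  V4 = 29.2·(cos(-64.3°) + j·sin(-64.3°)) = 12.66 - j26.31 V
Step 2 — Sum components: V_total = 89.57 - j184.8 V.
Step 3 — Convert to polar: |V_total| = 205.3 V, ∠V_total = -64.1°.

V_total = 205.3∠-64.1° V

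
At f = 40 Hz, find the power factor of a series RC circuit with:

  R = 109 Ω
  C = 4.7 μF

Step 1 — Angular frequency: ω = 2π·f = 2π·40 = 251.3 rad/s.
Step 2 — Component impedances:
  R: Z = R = 109 Ω
  C: Z = 1/(jωC) = -j/(ω·C) = 0 - j846.6 Ω
Step 3 — Series combination: Z_total = R + C = 109 - j846.6 Ω = 853.6∠-82.7° Ω.
Step 4 — Power factor: PF = cos(φ) = Re(Z)/|Z| = 109/853.6 = 0.1277.
Step 5 — Type: Im(Z) = -846.6 ⇒ leading (phase φ = -82.7°).

PF = 0.1277 (leading, φ = -82.7°)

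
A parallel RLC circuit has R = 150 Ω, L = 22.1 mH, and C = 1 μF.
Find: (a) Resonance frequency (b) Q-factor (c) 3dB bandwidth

Step 1 — Resonance: ω₀ = 1/√(LC) = 1/√(0.0221·1e-06) = 6727 rad/s.
Step 2 — f₀ = ω₀/(2π) = 1071 Hz.
Step 3 — Parallel Q: Q = R/(ω₀L) = 150/(6727·0.0221) = 1.009.
Step 4 — Bandwidth: Δω = ω₀/Q = 6667 rad/s; BW = Δω/(2π) = 1061 Hz.

(a) f₀ = 1071 Hz  (b) Q = 1.009  (c) BW = 1061 Hz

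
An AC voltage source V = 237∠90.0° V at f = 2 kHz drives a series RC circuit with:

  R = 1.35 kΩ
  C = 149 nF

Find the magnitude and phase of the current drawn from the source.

Step 1 — Angular frequency: ω = 2π·f = 2π·2000 = 1.257e+04 rad/s.
Step 2 — Component impedances:
  R: Z = R = 1350 Ω
  C: Z = 1/(jωC) = -j/(ω·C) = 0 - j534.1 Ω
Step 3 — Series combination: Z_total = R + C = 1350 - j534.1 Ω = 1452∠-21.6° Ω.
Step 4 — Source phasor: V = 237∠90.0° V = 0 + j237 V.
Step 5 — Ohm's law: I = V / Z_total = (0 + j237) / (1350 - j534.1) = -0.06005 + j0.1518 A.
Step 6 — Convert to polar: |I| = 0.1632 A, ∠I = 111.6°.

I = 0.1632∠111.6° A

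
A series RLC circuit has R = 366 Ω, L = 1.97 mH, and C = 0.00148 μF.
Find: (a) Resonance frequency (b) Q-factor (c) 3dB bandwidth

Step 1 — Resonance: ω₀ = 1/√(LC) = 1/√(0.00197·1.48e-09) = 5.856e+05 rad/s.
Step 2 — f₀ = ω₀/(2π) = 9.321e+04 Hz.
Step 3 — Series Q: Q = ω₀L/R = 5.856e+05·0.00197/366 = 3.152.
Step 4 — Bandwidth: Δω = ω₀/Q = 1.858e+05 rad/s; BW = Δω/(2π) = 2.957e+04 Hz.

(a) f₀ = 9.321e+04 Hz  (b) Q = 3.152  (c) BW = 2.957e+04 Hz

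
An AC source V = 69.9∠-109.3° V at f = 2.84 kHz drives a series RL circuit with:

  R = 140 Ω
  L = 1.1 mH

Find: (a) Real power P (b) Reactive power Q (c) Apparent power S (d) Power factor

Step 1 — Angular frequency: ω = 2π·f = 2π·2840 = 1.784e+04 rad/s.
Step 2 — Component impedances:
  R: Z = R = 140 Ω
  L: Z = jωL = j·1.784e+04·0.0011 = 0 + j19.63 Ω
Step 3 — Series combination: Z_total = R + L = 140 + j19.63 Ω = 141.4∠8.0° Ω.
Step 4 — Source phasor: V = 69.9∠-109.3° V = -23.1 - j65.97 V.
Step 5 — Current: I = V / Z = -0.2266 - j0.4395 A = 0.4944∠-117.3° A.
Step 6 — Complex power: S = V·I* = 34.23 + j4.799 VA.
Step 7 — Real power: P = Re(S) = 34.23 W.
Step 8 — Reactive power: Q = Im(S) = 4.799 VAR.
Step 9 — Apparent power: |S| = 34.56 VA.
Step 10 — Power factor: PF = P/|S| = 0.9903 (lagging).

(a) P = 34.23 W  (b) Q = 4.799 VAR  (c) S = 34.56 VA  (d) PF = 0.9903 (lagging)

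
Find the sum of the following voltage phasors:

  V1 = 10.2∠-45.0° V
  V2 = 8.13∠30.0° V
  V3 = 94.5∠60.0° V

Step 1 — Convert each phasor to rectangular form:
  V1 = 10.2·(cos(-45.0°) + j·sin(-45.0°)) = 7.212 - j7.212 V
  V2 = 8.13·(cos(30.0°) + j·sin(30.0°)) = 7.041 + j4.065 V
  V3 = 94.5·(cos(60.0°) + j·sin(60.0°)) = 47.25 + j81.84 V
Step 2 — Sum components: V_total = 61.5 + j78.69 V.
Step 3 — Convert to polar: |V_total| = 99.88 V, ∠V_total = 52.0°.

V_total = 99.88∠52.0° V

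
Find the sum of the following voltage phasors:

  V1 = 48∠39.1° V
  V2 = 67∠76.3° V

Step 1 — Convert each phasor to rectangular form:
  V1 = 48·(cos(39.1°) + j·sin(39.1°)) = 37.25 + j30.27 V
  V2 = 67·(cos(76.3°) + j·sin(76.3°)) = 15.87 + j65.09 V
Step 2 — Sum components: V_total = 53.12 + j95.37 V.
Step 3 — Convert to polar: |V_total| = 109.2 V, ∠V_total = 60.9°.

V_total = 109.2∠60.9° V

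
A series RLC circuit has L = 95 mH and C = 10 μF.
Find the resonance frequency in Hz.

Step 1 — Resonance condition Im(Z)=0 gives ω₀ = 1/√(LC).
Step 2 — ω₀ = 1/√(0.095·1e-05) = 1026 rad/s.
Step 3 — f₀ = ω₀/(2π) = 163.3 Hz.

f₀ = 163.3 Hz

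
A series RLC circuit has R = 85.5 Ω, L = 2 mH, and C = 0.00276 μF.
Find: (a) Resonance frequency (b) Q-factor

Step 1 — Resonance condition Im(Z)=0 gives ω₀ = 1/√(LC).
Step 2 — ω₀ = 1/√(0.002·2.76e-09) = 4.256e+05 rad/s.
Step 3 — f₀ = ω₀/(2π) = 6.774e+04 Hz.
Step 4 — Series Q: Q = ω₀L/R = 4.256e+05·0.002/85.5 = 9.956.

(a) f₀ = 6.774e+04 Hz  (b) Q = 9.956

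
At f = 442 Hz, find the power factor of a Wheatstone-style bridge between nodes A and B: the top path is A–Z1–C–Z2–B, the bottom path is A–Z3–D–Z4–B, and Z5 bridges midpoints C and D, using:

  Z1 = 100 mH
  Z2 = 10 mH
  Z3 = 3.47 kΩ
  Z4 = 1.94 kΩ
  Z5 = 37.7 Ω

Step 1 — Angular frequency: ω = 2π·f = 2π·442 = 2777 rad/s.
Step 2 — Component impedances:
  Z1: Z = jωL = j·2777·0.1 = 0 + j277.7 Ω
  Z2: Z = jωL = j·2777·0.01 = 0 + j27.77 Ω
  Z3: Z = R = 3470 Ω
  Z4: Z = R = 1940 Ω
  Z5: Z = R = 37.7 Ω
Step 3 — Bridge requires nodal analysis (the Z5 bridge couples midpoints C and D, so the two paths cannot be reduced to a simple series/parallel combination). Setting node B to ground and injecting 1 A at node A, the 3-node admittance system at A, C, D solves to V_A = Z_AB = 22.33 + j303.7 Ω = 304.6∠85.8° Ω.
Step 4 — Power factor: PF = cos(φ) = Re(Z)/|Z| = 22.33/304.6 = 0.07331.
Step 5 — Type: Im(Z) = 303.7 ⇒ lagging (phase φ = 85.8°).

PF = 0.07331 (lagging, φ = 85.8°)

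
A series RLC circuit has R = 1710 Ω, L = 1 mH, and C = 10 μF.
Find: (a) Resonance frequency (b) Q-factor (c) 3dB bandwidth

Step 1 — Resonance: ω₀ = 1/√(LC) = 1/√(0.001·1e-05) = 1e+04 rad/s.
Step 2 — f₀ = ω₀/(2π) = 1592 Hz.
Step 3 — Series Q: Q = ω₀L/R = 1e+04·0.001/1710 = 0.005848.
Step 4 — Bandwidth: Δω = ω₀/Q = 1.71e+06 rad/s; BW = Δω/(2π) = 2.722e+05 Hz.

(a) f₀ = 1592 Hz  (b) Q = 0.005848  (c) BW = 2.722e+05 Hz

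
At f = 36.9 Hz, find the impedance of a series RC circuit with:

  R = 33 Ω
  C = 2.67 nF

Step 1 — Angular frequency: ω = 2π·f = 2π·36.9 = 231.8 rad/s.
Step 2 — Component impedances:
  R: Z = R = 33 Ω
  C: Z = 1/(jωC) = -j/(ω·C) = 0 - j1.615e+06 Ω
Step 3 — Series combination: Z_total = R + C = 33 - j1.615e+06 Ω = 1.615e+06∠-90.0° Ω.

Z = 33 - j1.615e+06 Ω = 1.615e+06∠-90.0° Ω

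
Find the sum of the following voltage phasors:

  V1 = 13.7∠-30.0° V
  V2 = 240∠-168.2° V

Step 1 — Convert each phasor to rectangular form:
  V1 = 13.7·(cos(-30.0°) + j·sin(-30.0°)) = 11.86 - j6.85 V
  V2 = 240·(cos(-168.2°) + j·sin(-168.2°)) = -234.9 - j49.08 V
Step 2 — Sum components: V_total = -223.1 - j55.93 V.
Step 3 — Convert to polar: |V_total| = 230 V, ∠V_total = -165.9°.

V_total = 230∠-165.9° V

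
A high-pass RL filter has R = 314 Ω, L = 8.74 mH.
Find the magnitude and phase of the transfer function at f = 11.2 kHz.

Step 1 — Angular frequency: ω = 2π·1.12e+04 = 7.037e+04 rad/s.
Step 2 — Transfer function: H(jω) = jωL/(R + jωL).
Step 3 — Numerator jωL = j·615; denominator R + jωL = 314 + j615.
Step 4 — H = 0.7932 + j0.405.
Step 5 — Magnitude: |H| = 0.8906 (-1.0 dB); phase: φ = 27.0°.

|H| = 0.8906 (-1.0 dB), φ = 27.0°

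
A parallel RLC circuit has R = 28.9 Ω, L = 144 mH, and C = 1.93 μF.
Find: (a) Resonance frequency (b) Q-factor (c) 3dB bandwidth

Step 1 — Resonance: ω₀ = 1/√(LC) = 1/√(0.144·1.93e-06) = 1897 rad/s.
Step 2 — f₀ = ω₀/(2π) = 301.9 Hz.
Step 3 — Parallel Q: Q = R/(ω₀L) = 28.9/(1897·0.144) = 0.1058.
Step 4 — Bandwidth: Δω = ω₀/Q = 1.793e+04 rad/s; BW = Δω/(2π) = 2853 Hz.

(a) f₀ = 301.9 Hz  (b) Q = 0.1058  (c) BW = 2853 Hz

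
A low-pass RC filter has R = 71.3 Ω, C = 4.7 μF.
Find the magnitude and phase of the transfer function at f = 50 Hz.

Step 1 — Angular frequency: ω = 2π·50 = 314.2 rad/s.
Step 2 — Transfer function: H(jω) = 1/(1 + jωRC).
Step 3 — Denominator: 1 + jωRC = 1 + j·314.2·71.3·4.7e-06 = 1 + j0.1053.
Step 4 — H = 0.989 - j0.1041.
Step 5 — Magnitude: |H| = 0.9945 (-0.0 dB); phase: φ = -6.0°.

|H| = 0.9945 (-0.0 dB), φ = -6.0°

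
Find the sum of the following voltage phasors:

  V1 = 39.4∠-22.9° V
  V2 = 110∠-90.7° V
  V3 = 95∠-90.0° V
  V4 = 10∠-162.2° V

Step 1 — Convert each phasor to rectangular form:
  V1 = 39.4·(cos(-22.9°) + j·sin(-22.9°)) = 36.29 - j15.33 V
  V2 = 110·(cos(-90.7°) + j·sin(-90.7°)) = -1.344 - j110 V
  V3 = 95·(cos(-90.0°) + j·sin(-90.0°)) = 0 - j95 V
  V4 = 10·(cos(-162.2°) + j·sin(-162.2°)) = -9.521 - j3.057 V
Step 2 — Sum components: V_total = 25.43 - j223.4 V.
Step 3 — Convert to polar: |V_total| = 224.8 V, ∠V_total = -83.5°.

V_total = 224.8∠-83.5° V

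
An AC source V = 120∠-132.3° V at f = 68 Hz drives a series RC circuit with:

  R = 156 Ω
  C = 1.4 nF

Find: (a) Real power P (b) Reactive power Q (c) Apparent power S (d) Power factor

Step 1 — Angular frequency: ω = 2π·f = 2π·68 = 427.3 rad/s.
Step 2 — Component impedances:
  R: Z = R = 156 Ω
  C: Z = 1/(jωC) = -j/(ω·C) = 0 - j1.672e+06 Ω
Step 3 — Series combination: Z_total = R + C = 156 - j1.672e+06 Ω = 1.672e+06∠-90.0° Ω.
Step 4 — Source phasor: V = 120∠-132.3° V = -80.76 - j88.76 V.
Step 5 — Current: I = V / Z = 5.309e-05 - j4.831e-05 A = 7.178e-05∠-42.3° A.
Step 6 — Complex power: S = V·I* = 8.037e-07 - j0.008613 VA.
Step 7 — Real power: P = Re(S) = 8.037e-07 W.
Step 8 — Reactive power: Q = Im(S) = -0.008613 VAR.
Step 9 — Apparent power: |S| = 0.008613 VA.
Step 10 — Power factor: PF = P/|S| = 9.331e-05 (leading).

(a) P = 8.037e-07 W  (b) Q = -0.008613 VAR  (c) S = 0.008613 VA  (d) PF = 9.331e-05 (leading)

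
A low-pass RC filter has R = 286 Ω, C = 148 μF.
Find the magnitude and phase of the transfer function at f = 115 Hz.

Step 1 — Angular frequency: ω = 2π·115 = 722.6 rad/s.
Step 2 — Transfer function: H(jω) = 1/(1 + jωRC).
Step 3 — Denominator: 1 + jωRC = 1 + j·722.6·286·0.000148 = 1 + j30.58.
Step 4 — H = 0.001068 - j0.03266.
Step 5 — Magnitude: |H| = 0.03268 (-29.7 dB); phase: φ = -88.1°.

|H| = 0.03268 (-29.7 dB), φ = -88.1°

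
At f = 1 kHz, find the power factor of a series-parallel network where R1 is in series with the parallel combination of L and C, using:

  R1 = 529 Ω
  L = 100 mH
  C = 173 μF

Step 1 — Angular frequency: ω = 2π·f = 2π·1000 = 6283 rad/s.
Step 2 — Component impedances:
  R1: Z = R = 529 Ω
  L: Z = jωL = j·6283·0.1 = 0 + j628.3 Ω
  C: Z = 1/(jωC) = -j/(ω·C) = 0 - j0.92 Ω
Step 3 — Parallel branch: L || C = 1/(1/L + 1/C) = 0 - j0.9213 Ω.
Step 4 — Series with R1: Z_total = R1 + (L || C) = 529 - j0.9213 Ω = 529∠-0.1° Ω.
Step 5 — Power factor: PF = cos(φ) = Re(Z)/|Z| = 529/529 = 1.
Step 6 — Type: Im(Z) = -0.9213 ⇒ leading (phase φ = -0.1°).

PF = 1 (leading, φ = -0.1°)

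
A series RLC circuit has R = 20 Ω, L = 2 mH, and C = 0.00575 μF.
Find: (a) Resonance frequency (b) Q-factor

Step 1 — Resonance condition Im(Z)=0 gives ω₀ = 1/√(LC).
Step 2 — ω₀ = 1/√(0.002·5.75e-09) = 2.949e+05 rad/s.
Step 3 — f₀ = ω₀/(2π) = 4.693e+04 Hz.
Step 4 — Series Q: Q = ω₀L/R = 2.949e+05·0.002/20 = 29.49.

(a) f₀ = 4.693e+04 Hz  (b) Q = 29.49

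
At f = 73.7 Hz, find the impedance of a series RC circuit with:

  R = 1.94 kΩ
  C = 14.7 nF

Step 1 — Angular frequency: ω = 2π·f = 2π·73.7 = 463.1 rad/s.
Step 2 — Component impedances:
  R: Z = R = 1940 Ω
  C: Z = 1/(jωC) = -j/(ω·C) = 0 - j1.469e+05 Ω
Step 3 — Series combination: Z_total = R + C = 1940 - j1.469e+05 Ω = 1.469e+05∠-89.2° Ω.

Z = 1940 - j1.469e+05 Ω = 1.469e+05∠-89.2° Ω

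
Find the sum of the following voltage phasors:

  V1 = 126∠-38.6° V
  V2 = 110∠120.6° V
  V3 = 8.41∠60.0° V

Step 1 — Convert each phasor to rectangular form:
  V1 = 126·(cos(-38.6°) + j·sin(-38.6°)) = 98.47 - j78.61 V
  V2 = 110·(cos(120.6°) + j·sin(120.6°)) = -55.99 + j94.68 V
  V3 = 8.41·(cos(60.0°) + j·sin(60.0°)) = 4.205 + j7.283 V
Step 2 — Sum components: V_total = 46.68 + j23.36 V.
Step 3 — Convert to polar: |V_total| = 52.2 V, ∠V_total = 26.6°.

V_total = 52.2∠26.6° V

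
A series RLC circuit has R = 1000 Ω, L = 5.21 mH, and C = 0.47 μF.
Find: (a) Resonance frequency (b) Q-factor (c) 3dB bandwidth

Step 1 — Resonance: ω₀ = 1/√(LC) = 1/√(0.00521·4.7e-07) = 2.021e+04 rad/s.
Step 2 — f₀ = ω₀/(2π) = 3216 Hz.
Step 3 — Series Q: Q = ω₀L/R = 2.021e+04·0.00521/1000 = 0.1053.
Step 4 — Bandwidth: Δω = ω₀/Q = 1.919e+05 rad/s; BW = Δω/(2π) = 3.055e+04 Hz.

(a) f₀ = 3216 Hz  (b) Q = 0.1053  (c) BW = 3.055e+04 Hz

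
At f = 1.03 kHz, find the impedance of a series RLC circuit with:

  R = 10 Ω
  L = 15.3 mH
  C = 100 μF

Step 1 — Angular frequency: ω = 2π·f = 2π·1030 = 6472 rad/s.
Step 2 — Component impedances:
  R: Z = R = 10 Ω
  L: Z = jωL = j·6472·0.0153 = 0 + j99.02 Ω
  C: Z = 1/(jωC) = -j/(ω·C) = 0 - j1.545 Ω
Step 3 — Series combination: Z_total = R + L + C = 10 + j97.47 Ω = 97.98∠84.1° Ω.

Z = 10 + j97.47 Ω = 97.98∠84.1° Ω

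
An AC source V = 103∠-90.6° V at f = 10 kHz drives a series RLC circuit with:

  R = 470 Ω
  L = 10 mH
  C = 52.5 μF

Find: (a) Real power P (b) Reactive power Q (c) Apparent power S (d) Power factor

Step 1 — Angular frequency: ω = 2π·f = 2π·1e+04 = 6.283e+04 rad/s.
Step 2 — Component impedances:
  R: Z = R = 470 Ω
  L: Z = jωL = j·6.283e+04·0.01 = 0 + j628.3 Ω
  C: Z = 1/(jωC) = -j/(ω·C) = 0 - j0.3032 Ω
Step 3 — Series combination: Z_total = R + L + C = 470 + j628 Ω = 784.4∠53.2° Ω.
Step 4 — Source phasor: V = 103∠-90.6° V = -1.079 - j103 V.
Step 5 — Current: I = V / Z = -0.1059 - j0.07757 A = 0.1313∠-143.8° A.
Step 6 — Complex power: S = V·I* = 8.104 + j10.83 VA.
Step 7 — Real power: P = Re(S) = 8.104 W.
Step 8 — Reactive power: Q = Im(S) = 10.83 VAR.
Step 9 — Apparent power: |S| = 13.52 VA.
Step 10 — Power factor: PF = P/|S| = 0.5992 (lagging).

(a) P = 8.104 W  (b) Q = 10.83 VAR  (c) S = 13.52 VA  (d) PF = 0.5992 (lagging)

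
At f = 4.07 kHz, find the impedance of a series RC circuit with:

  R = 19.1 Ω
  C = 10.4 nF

Step 1 — Angular frequency: ω = 2π·f = 2π·4070 = 2.557e+04 rad/s.
Step 2 — Component impedances:
  R: Z = R = 19.1 Ω
  C: Z = 1/(jωC) = -j/(ω·C) = 0 - j3760 Ω
Step 3 — Series combination: Z_total = R + C = 19.1 - j3760 Ω = 3760∠-89.7° Ω.

Z = 19.1 - j3760 Ω = 3760∠-89.7° Ω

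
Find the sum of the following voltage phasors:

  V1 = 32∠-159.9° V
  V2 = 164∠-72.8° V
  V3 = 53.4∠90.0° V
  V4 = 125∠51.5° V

Step 1 — Convert each phasor to rectangular form:
  V1 = 32·(cos(-159.9°) + j·sin(-159.9°)) = -30.05 - j11 V
  V2 = 164·(cos(-72.8°) + j·sin(-72.8°)) = 48.5 - j156.7 V
  V3 = 53.4·(cos(90.0°) + j·sin(90.0°)) = 0 + j53.4 V
  V4 = 125·(cos(51.5°) + j·sin(51.5°)) = 77.81 + j97.83 V
Step 2 — Sum components: V_total = 96.26 - j16.44 V.
Step 3 — Convert to polar: |V_total| = 97.65 V, ∠V_total = -9.7°.

V_total = 97.65∠-9.7° V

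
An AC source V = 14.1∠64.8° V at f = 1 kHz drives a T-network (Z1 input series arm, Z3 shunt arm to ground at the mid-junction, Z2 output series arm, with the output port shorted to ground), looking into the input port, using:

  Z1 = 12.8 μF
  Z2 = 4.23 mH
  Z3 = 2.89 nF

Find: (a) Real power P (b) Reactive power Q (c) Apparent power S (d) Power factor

Step 1 — Angular frequency: ω = 2π·f = 2π·1000 = 6283 rad/s.
Step 2 — Component impedances:
  Z1: Z = 1/(jωC) = -j/(ω·C) = 0 - j12.43 Ω
  Z2: Z = jωL = j·6283·0.00423 = 0 + j26.58 Ω
  Z3: Z = 1/(jωC) = -j/(ω·C) = 0 - j5.507e+04 Ω
Step 3 — With the output port shorted to ground, the output series arm Z2 runs from the junction to ground; the shunt arm Z3 also runs from the junction to ground. They appear in parallel: Z3 || Z2 = 0 + j26.59 Ω.
Step 4 — Series with input arm Z1: Z_in = Z1 + (Z3 || Z2) = 0 + j14.16 Ω = 14.16∠90.0° Ω.
Step 5 — Source phasor: V = 14.1∠64.8° V = 6.003 + j12.76 V.
Step 6 — Current: I = V / Z = 0.9012 - j0.4241 A = 0.996∠-25.2° A.
Step 7 — Complex power: S = V·I* = 0 + j14.04 VA.
Step 8 — Real power: P = Re(S) = 0 W.
Step 9 — Reactive power: Q = Im(S) = 14.04 VAR.
Step 10 — Apparent power: |S| = 14.04 VA.
Step 11 — Power factor: PF = P/|S| = 0 (lagging).

(a) P = 0 W  (b) Q = 14.04 VAR  (c) S = 14.04 VA  (d) PF = 0 (lagging)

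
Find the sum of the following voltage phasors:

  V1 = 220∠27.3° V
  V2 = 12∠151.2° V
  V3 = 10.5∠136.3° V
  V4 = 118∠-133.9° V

Step 1 — Convert each phasor to rectangular form:
  V1 = 220·(cos(27.3°) + j·sin(27.3°)) = 195.5 + j100.9 V
  V2 = 12·(cos(151.2°) + j·sin(151.2°)) = -10.52 + j5.781 V
  V3 = 10.5·(cos(136.3°) + j·sin(136.3°)) = -7.591 + j7.254 V
  V4 = 118·(cos(-133.9°) + j·sin(-133.9°)) = -81.82 - j85.03 V
Step 2 — Sum components: V_total = 95.57 + j28.91 V.
Step 3 — Convert to polar: |V_total| = 99.85 V, ∠V_total = 16.8°.

V_total = 99.85∠16.8° V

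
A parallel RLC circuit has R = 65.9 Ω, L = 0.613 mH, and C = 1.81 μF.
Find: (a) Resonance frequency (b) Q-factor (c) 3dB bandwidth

Step 1 — Resonance: ω₀ = 1/√(LC) = 1/√(0.000613·1.81e-06) = 3.002e+04 rad/s.
Step 2 — f₀ = ω₀/(2π) = 4778 Hz.
Step 3 — Parallel Q: Q = R/(ω₀L) = 65.9/(3.002e+04·0.000613) = 3.581.
Step 4 — Bandwidth: Δω = ω₀/Q = 8384 rad/s; BW = Δω/(2π) = 1334 Hz.

(a) f₀ = 4778 Hz  (b) Q = 3.581  (c) BW = 1334 Hz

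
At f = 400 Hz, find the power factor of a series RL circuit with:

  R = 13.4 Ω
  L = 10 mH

Step 1 — Angular frequency: ω = 2π·f = 2π·400 = 2513 rad/s.
Step 2 — Component impedances:
  R: Z = R = 13.4 Ω
  L: Z = jωL = j·2513·0.01 = 0 + j25.13 Ω
Step 3 — Series combination: Z_total = R + L = 13.4 + j25.13 Ω = 28.48∠61.9° Ω.
Step 4 — Power factor: PF = cos(φ) = Re(Z)/|Z| = 13.4/28.48 = 0.4705.
Step 5 — Type: Im(Z) = 25.13 ⇒ lagging (phase φ = 61.9°).

PF = 0.4705 (lagging, φ = 61.9°)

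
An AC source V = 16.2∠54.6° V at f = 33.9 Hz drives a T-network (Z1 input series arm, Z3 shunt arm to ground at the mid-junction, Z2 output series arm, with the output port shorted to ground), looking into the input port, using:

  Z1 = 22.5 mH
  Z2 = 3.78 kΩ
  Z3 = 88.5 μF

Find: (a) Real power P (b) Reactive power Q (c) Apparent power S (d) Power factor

Step 1 — Angular frequency: ω = 2π·f = 2π·33.9 = 213 rad/s.
Step 2 — Component impedances:
  Z1: Z = jωL = j·213·0.0225 = 0 + j4.792 Ω
  Z2: Z = R = 3780 Ω
  Z3: Z = 1/(jωC) = -j/(ω·C) = 0 - j53.05 Ω
Step 3 — With the output port shorted to ground, the output series arm Z2 runs from the junction to ground; the shunt arm Z3 also runs from the junction to ground. They appear in parallel: Z3 || Z2 = 0.7443 - j53.04 Ω.
Step 4 — Series with input arm Z1: Z_in = Z1 + (Z3 || Z2) = 0.7443 - j48.25 Ω = 48.25∠-89.1° Ω.
Step 5 — Source phasor: V = 16.2∠54.6° V = 9.384 + j13.21 V.
Step 6 — Current: I = V / Z = -0.2706 + j0.1987 A = 0.3357∠143.7° A.
Step 7 — Complex power: S = V·I* = 0.0839 - j5.438 VA.
Step 8 — Real power: P = Re(S) = 0.0839 W.
Step 9 — Reactive power: Q = Im(S) = -5.438 VAR.
Step 10 — Apparent power: |S| = 5.439 VA.
Step 11 — Power factor: PF = P/|S| = 0.01543 (leading).

(a) P = 0.0839 W  (b) Q = -5.438 VAR  (c) S = 5.439 VA  (d) PF = 0.01543 (leading)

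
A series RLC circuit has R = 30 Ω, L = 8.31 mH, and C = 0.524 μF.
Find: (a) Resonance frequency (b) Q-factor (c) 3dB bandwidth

Step 1 — Resonance: ω₀ = 1/√(LC) = 1/√(0.00831·5.24e-07) = 1.515e+04 rad/s.
Step 2 — f₀ = ω₀/(2π) = 2412 Hz.
Step 3 — Series Q: Q = ω₀L/R = 1.515e+04·0.00831/30 = 4.198.
Step 4 — Bandwidth: Δω = ω₀/Q = 3610 rad/s; BW = Δω/(2π) = 574.6 Hz.

(a) f₀ = 2412 Hz  (b) Q = 4.198  (c) BW = 574.6 Hz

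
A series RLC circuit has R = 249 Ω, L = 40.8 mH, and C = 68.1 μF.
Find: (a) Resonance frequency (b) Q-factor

Step 1 — Resonance condition Im(Z)=0 gives ω₀ = 1/√(LC).
Step 2 — ω₀ = 1/√(0.0408·6.81e-05) = 599.9 rad/s.
Step 3 — f₀ = ω₀/(2π) = 95.48 Hz.
Step 4 — Series Q: Q = ω₀L/R = 599.9·0.0408/249 = 0.0983.

(a) f₀ = 95.48 Hz  (b) Q = 0.0983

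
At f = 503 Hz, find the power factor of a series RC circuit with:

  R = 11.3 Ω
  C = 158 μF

Step 1 — Angular frequency: ω = 2π·f = 2π·503 = 3160 rad/s.
Step 2 — Component impedances:
  R: Z = R = 11.3 Ω
  C: Z = 1/(jωC) = -j/(ω·C) = 0 - j2.003 Ω
Step 3 — Series combination: Z_total = R + C = 11.3 - j2.003 Ω = 11.48∠-10.0° Ω.
Step 4 — Power factor: PF = cos(φ) = Re(Z)/|Z| = 11.3/11.476 = 0.9847.
Step 5 — Type: Im(Z) = -2.003 ⇒ leading (phase φ = -10.0°).

PF = 0.9847 (leading, φ = -10.0°)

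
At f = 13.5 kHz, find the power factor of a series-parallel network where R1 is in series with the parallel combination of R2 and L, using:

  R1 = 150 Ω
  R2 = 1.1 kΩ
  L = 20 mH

Step 1 — Angular frequency: ω = 2π·f = 2π·1.35e+04 = 8.482e+04 rad/s.
Step 2 — Component impedances:
  R1: Z = R = 150 Ω
  R2: Z = R = 1100 Ω
  L: Z = jωL = j·8.482e+04·0.02 = 0 + j1696 Ω
Step 3 — Parallel branch: R2 || L = 1/(1/R2 + 1/L) = 774.4 + j502.1 Ω.
Step 4 — Series with R1: Z_total = R1 + (R2 || L) = 924.4 + j502.1 Ω = 1052∠28.5° Ω.
Step 5 — Power factor: PF = cos(φ) = Re(Z)/|Z| = 924.4/1052 = 0.8787.
Step 6 — Type: Im(Z) = 502.1 ⇒ lagging (phase φ = 28.5°).

PF = 0.8787 (lagging, φ = 28.5°)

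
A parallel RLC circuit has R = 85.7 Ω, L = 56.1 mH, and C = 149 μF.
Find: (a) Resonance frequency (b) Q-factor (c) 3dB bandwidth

Step 1 — Resonance: ω₀ = 1/√(LC) = 1/√(0.0561·0.000149) = 345.9 rad/s.
Step 2 — f₀ = ω₀/(2π) = 55.05 Hz.
Step 3 — Parallel Q: Q = R/(ω₀L) = 85.7/(345.9·0.0561) = 4.417.
Step 4 — Bandwidth: Δω = ω₀/Q = 78.31 rad/s; BW = Δω/(2π) = 12.46 Hz.

(a) f₀ = 55.05 Hz  (b) Q = 4.417  (c) BW = 12.46 Hz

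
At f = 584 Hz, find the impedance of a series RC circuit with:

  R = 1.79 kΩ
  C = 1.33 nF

Step 1 — Angular frequency: ω = 2π·f = 2π·584 = 3669 rad/s.
Step 2 — Component impedances:
  R: Z = R = 1790 Ω
  C: Z = 1/(jωC) = -j/(ω·C) = 0 - j2.049e+05 Ω
Step 3 — Series combination: Z_total = R + C = 1790 - j2.049e+05 Ω = 2.049e+05∠-89.5° Ω.

Z = 1790 - j2.049e+05 Ω = 2.049e+05∠-89.5° Ω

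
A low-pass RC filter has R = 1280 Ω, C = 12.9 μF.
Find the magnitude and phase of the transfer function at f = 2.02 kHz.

Step 1 — Angular frequency: ω = 2π·2020 = 1.269e+04 rad/s.
Step 2 — Transfer function: H(jω) = 1/(1 + jωRC).
Step 3 — Denominator: 1 + jωRC = 1 + j·1.269e+04·1280·1.29e-05 = 1 + j209.6.
Step 4 — H = 2.277e-05 - j0.004772.
Step 5 — Magnitude: |H| = 0.004772 (-46.4 dB); phase: φ = -89.7°.

|H| = 0.004772 (-46.4 dB), φ = -89.7°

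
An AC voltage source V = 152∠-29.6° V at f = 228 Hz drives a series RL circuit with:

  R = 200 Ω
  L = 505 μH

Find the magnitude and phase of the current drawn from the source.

Step 1 — Angular frequency: ω = 2π·f = 2π·228 = 1433 rad/s.
Step 2 — Component impedances:
  R: Z = R = 200 Ω
  L: Z = jωL = j·1433·0.000505 = 0 + j0.7234 Ω
Step 3 — Series combination: Z_total = R + L = 200 + j0.7234 Ω = 200∠0.2° Ω.
Step 4 — Source phasor: V = 152∠-29.6° V = 132.2 - j75.08 V.
Step 5 — Ohm's law: I = V / Z_total = (132.2 - j75.08) / (200 + j0.7234) = 0.6594 - j0.3778 A.
Step 6 — Convert to polar: |I| = 0.76 A, ∠I = -29.8°.

I = 0.76∠-29.8° A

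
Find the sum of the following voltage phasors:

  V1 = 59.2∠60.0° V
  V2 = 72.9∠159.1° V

Step 1 — Convert each phasor to rectangular form:
  V1 = 59.2·(cos(60.0°) + j·sin(60.0°)) = 29.6 + j51.27 V
  V2 = 72.9·(cos(159.1°) + j·sin(159.1°)) = -68.1 + j26.01 V
Step 2 — Sum components: V_total = -38.5 + j77.27 V.
Step 3 — Convert to polar: |V_total| = 86.34 V, ∠V_total = 116.5°.

V_total = 86.34∠116.5° V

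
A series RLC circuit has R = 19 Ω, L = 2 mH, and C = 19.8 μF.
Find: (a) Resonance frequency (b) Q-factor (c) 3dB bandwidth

Step 1 — Resonance: ω₀ = 1/√(LC) = 1/√(0.002·1.98e-05) = 5025 rad/s.
Step 2 — f₀ = ω₀/(2π) = 799.8 Hz.
Step 3 — Series Q: Q = ω₀L/R = 5025·0.002/19 = 0.529.
Step 4 — Bandwidth: Δω = ω₀/Q = 9500 rad/s; BW = Δω/(2π) = 1512 Hz.

(a) f₀ = 799.8 Hz  (b) Q = 0.529  (c) BW = 1512 Hz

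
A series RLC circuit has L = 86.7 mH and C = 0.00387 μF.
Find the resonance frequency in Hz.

Step 1 — Resonance condition Im(Z)=0 gives ω₀ = 1/√(LC).
Step 2 — ω₀ = 1/√(0.0867·3.87e-09) = 5.459e+04 rad/s.
Step 3 — f₀ = ω₀/(2π) = 8689 Hz.

f₀ = 8689 Hz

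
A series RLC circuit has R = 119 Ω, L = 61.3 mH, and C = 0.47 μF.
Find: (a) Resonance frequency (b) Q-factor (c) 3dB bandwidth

Step 1 — Resonance: ω₀ = 1/√(LC) = 1/√(0.0613·4.7e-07) = 5891 rad/s.
Step 2 — f₀ = ω₀/(2π) = 937.7 Hz.
Step 3 — Series Q: Q = ω₀L/R = 5891·0.0613/119 = 3.035.
Step 4 — Bandwidth: Δω = ω₀/Q = 1941 rad/s; BW = Δω/(2π) = 309 Hz.

(a) f₀ = 937.7 Hz  (b) Q = 3.035  (c) BW = 309 Hz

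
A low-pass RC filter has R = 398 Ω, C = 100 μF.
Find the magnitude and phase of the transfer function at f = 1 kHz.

Step 1 — Angular frequency: ω = 2π·1000 = 6283 rad/s.
Step 2 — Transfer function: H(jω) = 1/(1 + jωRC).
Step 3 — Denominator: 1 + jωRC = 1 + j·6283·398·0.0001 = 1 + j250.1.
Step 4 — H = 1.599e-05 - j0.003999.
Step 5 — Magnitude: |H| = 0.003999 (-48.0 dB); phase: φ = -89.8°.

|H| = 0.003999 (-48.0 dB), φ = -89.8°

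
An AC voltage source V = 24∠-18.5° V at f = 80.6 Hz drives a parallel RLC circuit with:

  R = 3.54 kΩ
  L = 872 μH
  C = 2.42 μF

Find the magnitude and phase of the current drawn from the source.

Step 1 — Angular frequency: ω = 2π·f = 2π·80.6 = 506.4 rad/s.
Step 2 — Component impedances:
  R: Z = R = 3540 Ω
  L: Z = jωL = j·506.4·0.000872 = 0 + j0.4416 Ω
  C: Z = 1/(jωC) = -j/(ω·C) = 0 - j816 Ω
Step 3 — Parallel combination: 1/Z_total = 1/R + 1/L + 1/C; Z_total = 5.515e-05 + j0.4418 Ω = 0.4418∠90.0° Ω.
Step 4 — Source phasor: V = 24∠-18.5° V = 22.76 - j7.615 V.
Step 5 — Ohm's law: I = V / Z_total = (22.76 - j7.615) / (5.515e-05 + j0.4418) = -17.23 - j51.51 A.
Step 6 — Convert to polar: |I| = 54.32 A, ∠I = -108.5°.

I = 54.32∠-108.5° A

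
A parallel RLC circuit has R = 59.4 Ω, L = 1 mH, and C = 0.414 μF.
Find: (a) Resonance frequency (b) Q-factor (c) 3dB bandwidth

Step 1 — Resonance: ω₀ = 1/√(LC) = 1/√(0.001·4.14e-07) = 4.915e+04 rad/s.
Step 2 — f₀ = ω₀/(2π) = 7822 Hz.
Step 3 — Parallel Q: Q = R/(ω₀L) = 59.4/(4.915e+04·0.001) = 1.209.
Step 4 — Bandwidth: Δω = ω₀/Q = 4.066e+04 rad/s; BW = Δω/(2π) = 6472 Hz.

(a) f₀ = 7822 Hz  (b) Q = 1.209  (c) BW = 6472 Hz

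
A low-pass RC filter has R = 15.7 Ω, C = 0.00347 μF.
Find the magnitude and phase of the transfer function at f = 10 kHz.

Step 1 — Angular frequency: ω = 2π·1e+04 = 6.283e+04 rad/s.
Step 2 — Transfer function: H(jω) = 1/(1 + jωRC).
Step 3 — Denominator: 1 + jωRC = 1 + j·6.283e+04·15.7·3.47e-09 = 1 + j0.003423.
Step 4 — H = 1 - j0.003423.
Step 5 — Magnitude: |H| = 1 (-0.0 dB); phase: φ = -0.2°.

|H| = 1 (-0.0 dB), φ = -0.2°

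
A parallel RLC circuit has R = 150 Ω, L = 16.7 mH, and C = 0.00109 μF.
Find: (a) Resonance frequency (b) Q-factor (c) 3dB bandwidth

Step 1 — Resonance: ω₀ = 1/√(LC) = 1/√(0.0167·1.09e-09) = 2.344e+05 rad/s.
Step 2 — f₀ = ω₀/(2π) = 3.73e+04 Hz.
Step 3 — Parallel Q: Q = R/(ω₀L) = 150/(2.344e+05·0.0167) = 0.03832.
Step 4 — Bandwidth: Δω = ω₀/Q = 6.116e+06 rad/s; BW = Δω/(2π) = 9.734e+05 Hz.

(a) f₀ = 3.73e+04 Hz  (b) Q = 0.03832  (c) BW = 9.734e+05 Hz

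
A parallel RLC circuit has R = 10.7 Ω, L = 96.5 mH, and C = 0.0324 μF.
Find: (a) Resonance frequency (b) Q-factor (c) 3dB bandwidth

Step 1 — Resonance: ω₀ = 1/√(LC) = 1/√(0.0965·3.24e-08) = 1.788e+04 rad/s.
Step 2 — f₀ = ω₀/(2π) = 2846 Hz.
Step 3 — Parallel Q: Q = R/(ω₀L) = 10.7/(1.788e+04·0.0965) = 0.0062.
Step 4 — Bandwidth: Δω = ω₀/Q = 2.885e+06 rad/s; BW = Δω/(2π) = 4.591e+05 Hz.

(a) f₀ = 2846 Hz  (b) Q = 0.0062  (c) BW = 4.591e+05 Hz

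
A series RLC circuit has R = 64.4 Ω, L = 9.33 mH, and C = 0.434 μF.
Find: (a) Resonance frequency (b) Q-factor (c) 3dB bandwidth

Step 1 — Resonance: ω₀ = 1/√(LC) = 1/√(0.00933·4.34e-07) = 1.571e+04 rad/s.
Step 2 — f₀ = ω₀/(2π) = 2501 Hz.
Step 3 — Series Q: Q = ω₀L/R = 1.571e+04·0.00933/64.4 = 2.277.
Step 4 — Bandwidth: Δω = ω₀/Q = 6902 rad/s; BW = Δω/(2π) = 1099 Hz.

(a) f₀ = 2501 Hz  (b) Q = 2.277  (c) BW = 1099 Hz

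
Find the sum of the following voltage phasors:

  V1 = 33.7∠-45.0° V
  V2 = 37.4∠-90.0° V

Step 1 — Convert each phasor to rectangular form:
  V1 = 33.7·(cos(-45.0°) + j·sin(-45.0°)) = 23.83 - j23.83 V
  V2 = 37.4·(cos(-90.0°) + j·sin(-90.0°)) = 0 - j37.4 V
Step 2 — Sum components: V_total = 23.83 - j61.23 V.
Step 3 — Convert to polar: |V_total| = 65.7 V, ∠V_total = -68.7°.

V_total = 65.7∠-68.7° V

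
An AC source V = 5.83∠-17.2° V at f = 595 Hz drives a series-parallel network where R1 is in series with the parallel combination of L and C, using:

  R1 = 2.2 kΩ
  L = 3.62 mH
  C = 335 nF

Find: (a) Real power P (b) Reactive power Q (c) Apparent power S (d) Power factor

Step 1 — Angular frequency: ω = 2π·f = 2π·595 = 3738 rad/s.
Step 2 — Component impedances:
  R1: Z = R = 2200 Ω
  L: Z = jωL = j·3738·0.00362 = 0 + j13.53 Ω
  C: Z = 1/(jωC) = -j/(ω·C) = 0 - j798.5 Ω
Step 3 — Parallel branch: L || C = 1/(1/L + 1/C) = 0 + j13.77 Ω.
Step 4 — Series with R1: Z_total = R1 + (L || C) = 2200 + j13.77 Ω = 2200∠0.4° Ω.
Step 5 — Source phasor: V = 5.83∠-17.2° V = 5.569 - j1.724 V.
Step 6 — Current: I = V / Z = 0.002526 - j0.0007994 A = 0.00265∠-17.6° A.
Step 7 — Complex power: S = V·I* = 0.01545 + j9.667e-05 VA.
Step 8 — Real power: P = Re(S) = 0.01545 W.
Step 9 — Reactive power: Q = Im(S) = 9.667e-05 VAR.
Step 10 — Apparent power: |S| = 0.01545 VA.
Step 11 — Power factor: PF = P/|S| = 1 (lagging).

(a) P = 0.01545 W  (b) Q = 9.667e-05 VAR  (c) S = 0.01545 VA  (d) PF = 1 (lagging)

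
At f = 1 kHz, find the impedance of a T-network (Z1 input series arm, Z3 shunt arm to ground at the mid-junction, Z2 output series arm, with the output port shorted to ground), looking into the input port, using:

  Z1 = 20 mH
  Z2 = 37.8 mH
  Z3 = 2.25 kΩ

Step 1 — Angular frequency: ω = 2π·f = 2π·1000 = 6283 rad/s.
Step 2 — Component impedances:
  Z1: Z = jωL = j·6283·0.02 = 0 + j125.7 Ω
  Z2: Z = jωL = j·6283·0.0378 = 0 + j237.5 Ω
  Z3: Z = R = 2250 Ω
Step 3 — With the output port shorted to ground, the output series arm Z2 runs from the junction to ground; the shunt arm Z3 also runs from the junction to ground. They appear in parallel: Z3 || Z2 = 24.79 + j234.9 Ω.
Step 4 — Series with input arm Z1: Z_in = Z1 + (Z3 || Z2) = 24.79 + j360.6 Ω = 361.4∠86.1° Ω.

Z = 24.79 + j360.6 Ω = 361.4∠86.1° Ω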